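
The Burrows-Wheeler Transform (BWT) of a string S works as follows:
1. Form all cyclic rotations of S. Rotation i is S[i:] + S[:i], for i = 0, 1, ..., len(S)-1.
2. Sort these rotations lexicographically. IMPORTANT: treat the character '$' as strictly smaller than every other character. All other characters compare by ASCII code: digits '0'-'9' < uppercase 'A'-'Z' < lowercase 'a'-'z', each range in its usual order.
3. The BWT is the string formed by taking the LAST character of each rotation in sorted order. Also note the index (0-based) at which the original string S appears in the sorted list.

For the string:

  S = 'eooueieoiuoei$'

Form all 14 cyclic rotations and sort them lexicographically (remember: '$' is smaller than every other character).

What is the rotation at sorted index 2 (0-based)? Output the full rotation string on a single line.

Answer: eieoiuoei$eoou

Derivation:
All 14 rotations (rotation i = S[i:]+S[:i]):
  rot[0] = eooueieoiuoei$
  rot[1] = ooueieoiuoei$e
  rot[2] = oueieoiuoei$eo
  rot[3] = ueieoiuoei$eoo
  rot[4] = eieoiuoei$eoou
  rot[5] = ieoiuoei$eooue
  rot[6] = eoiuoei$eoouei
  rot[7] = oiuoei$eooueie
  rot[8] = iuoei$eooueieo
  rot[9] = uoei$eooueieoi
  rot[10] = oei$eooueieoiu
  rot[11] = ei$eooueieoiuo
  rot[12] = i$eooueieoiuoe
  rot[13] = $eooueieoiuoei
Sorted (with $ < everything):
  sorted[0] = $eooueieoiuoei
  sorted[1] = ei$eooueieoiuo
  sorted[2] = eieoiuoei$eoou
  sorted[3] = eoiuoei$eoouei
  sorted[4] = eooueieoiuoei$
  sorted[5] = i$eooueieoiuoe
  sorted[6] = ieoiuoei$eooue
  sorted[7] = iuoei$eooueieo
  sorted[8] = oei$eooueieoiu
  sorted[9] = oiuoei$eooueie
  sorted[10] = ooueieoiuoei$e
  sorted[11] = oueieoiuoei$eo
  sorted[12] = ueieoiuoei$eoo
  sorted[13] = uoei$eooueieoi
sorted[2] = eieoiuoei$eoou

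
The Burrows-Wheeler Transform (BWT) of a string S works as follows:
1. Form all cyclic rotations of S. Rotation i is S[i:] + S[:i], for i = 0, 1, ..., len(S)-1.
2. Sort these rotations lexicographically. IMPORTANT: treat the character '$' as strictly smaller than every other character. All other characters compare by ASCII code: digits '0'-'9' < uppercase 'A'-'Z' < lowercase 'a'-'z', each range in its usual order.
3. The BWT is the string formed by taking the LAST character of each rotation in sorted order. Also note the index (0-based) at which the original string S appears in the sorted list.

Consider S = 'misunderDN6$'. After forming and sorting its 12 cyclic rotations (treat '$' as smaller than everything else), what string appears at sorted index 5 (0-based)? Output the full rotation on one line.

All 12 rotations (rotation i = S[i:]+S[:i]):
  rot[0] = misunderDN6$
  rot[1] = isunderDN6$m
  rot[2] = sunderDN6$mi
  rot[3] = underDN6$mis
  rot[4] = nderDN6$misu
  rot[5] = derDN6$misun
  rot[6] = erDN6$misund
  rot[7] = rDN6$misunde
  rot[8] = DN6$misunder
  rot[9] = N6$misunderD
  rot[10] = 6$misunderDN
  rot[11] = $misunderDN6
Sorted (with $ < everything):
  sorted[0] = $misunderDN6
  sorted[1] = 6$misunderDN
  sorted[2] = DN6$misunder
  sorted[3] = N6$misunderD
  sorted[4] = derDN6$misun
  sorted[5] = erDN6$misund
  sorted[6] = isunderDN6$m
  sorted[7] = misunderDN6$
  sorted[8] = nderDN6$misu
  sorted[9] = rDN6$misunde
  sorted[10] = sunderDN6$mi
  sorted[11] = underDN6$mis
sorted[5] = erDN6$misund

Answer: erDN6$misund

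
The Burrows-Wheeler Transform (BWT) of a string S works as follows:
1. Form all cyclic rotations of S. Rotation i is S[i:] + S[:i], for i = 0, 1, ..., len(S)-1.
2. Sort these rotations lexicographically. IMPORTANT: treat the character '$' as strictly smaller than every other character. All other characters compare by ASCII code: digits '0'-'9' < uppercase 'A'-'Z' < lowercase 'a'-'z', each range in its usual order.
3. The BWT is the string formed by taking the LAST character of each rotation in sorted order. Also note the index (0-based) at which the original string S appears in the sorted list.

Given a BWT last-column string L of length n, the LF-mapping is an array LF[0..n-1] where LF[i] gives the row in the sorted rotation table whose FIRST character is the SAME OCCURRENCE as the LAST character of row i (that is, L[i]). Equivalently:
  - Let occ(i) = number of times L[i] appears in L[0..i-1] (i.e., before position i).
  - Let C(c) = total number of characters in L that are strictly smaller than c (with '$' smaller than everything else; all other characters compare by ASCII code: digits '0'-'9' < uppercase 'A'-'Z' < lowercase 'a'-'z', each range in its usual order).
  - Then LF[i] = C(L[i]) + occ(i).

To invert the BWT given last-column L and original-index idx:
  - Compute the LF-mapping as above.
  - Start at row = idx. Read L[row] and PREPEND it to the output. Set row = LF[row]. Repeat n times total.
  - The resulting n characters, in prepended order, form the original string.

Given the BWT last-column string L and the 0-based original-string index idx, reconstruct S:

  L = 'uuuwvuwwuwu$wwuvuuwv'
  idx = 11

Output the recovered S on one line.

LF mapping: 1 2 3 13 10 4 14 15 5 16 6 0 17 18 7 11 8 9 19 12
Walk LF starting at row 11, prepending L[row]:
  step 1: row=11, L[11]='$', prepend. Next row=LF[11]=0
  step 2: row=0, L[0]='u', prepend. Next row=LF[0]=1
  step 3: row=1, L[1]='u', prepend. Next row=LF[1]=2
  step 4: row=2, L[2]='u', prepend. Next row=LF[2]=3
  step 5: row=3, L[3]='w', prepend. Next row=LF[3]=13
  step 6: row=13, L[13]='w', prepend. Next row=LF[13]=18
  step 7: row=18, L[18]='w', prepend. Next row=LF[18]=19
  step 8: row=19, L[19]='v', prepend. Next row=LF[19]=12
  step 9: row=12, L[12]='w', prepend. Next row=LF[12]=17
  step 10: row=17, L[17]='u', prepend. Next row=LF[17]=9
  step 11: row=9, L[9]='w', prepend. Next row=LF[9]=16
  step 12: row=16, L[16]='u', prepend. Next row=LF[16]=8
  step 13: row=8, L[8]='u', prepend. Next row=LF[8]=5
  step 14: row=5, L[5]='u', prepend. Next row=LF[5]=4
  step 15: row=4, L[4]='v', prepend. Next row=LF[4]=10
  step 16: row=10, L[10]='u', prepend. Next row=LF[10]=6
  step 17: row=6, L[6]='w', prepend. Next row=LF[6]=14
  step 18: row=14, L[14]='u', prepend. Next row=LF[14]=7
  step 19: row=7, L[7]='w', prepend. Next row=LF[7]=15
  step 20: row=15, L[15]='v', prepend. Next row=LF[15]=11
Reversed output: vwuwuvuuuwuwvwwwuuu$

Answer: vwuwuvuuuwuwvwwwuuu$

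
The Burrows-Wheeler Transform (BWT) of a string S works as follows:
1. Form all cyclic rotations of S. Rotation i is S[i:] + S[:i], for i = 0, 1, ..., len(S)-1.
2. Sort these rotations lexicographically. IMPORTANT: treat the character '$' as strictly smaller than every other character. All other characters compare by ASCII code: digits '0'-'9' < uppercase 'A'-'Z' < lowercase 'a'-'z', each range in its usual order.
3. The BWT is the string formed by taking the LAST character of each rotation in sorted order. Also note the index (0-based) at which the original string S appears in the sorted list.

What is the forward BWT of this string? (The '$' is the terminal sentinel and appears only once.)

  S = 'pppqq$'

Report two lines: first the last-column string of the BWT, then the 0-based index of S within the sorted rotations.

All 6 rotations (rotation i = S[i:]+S[:i]):
  rot[0] = pppqq$
  rot[1] = ppqq$p
  rot[2] = pqq$pp
  rot[3] = qq$ppp
  rot[4] = q$pppq
  rot[5] = $pppqq
Sorted (with $ < everything):
  sorted[0] = $pppqq  (last char: 'q')
  sorted[1] = pppqq$  (last char: '$')
  sorted[2] = ppqq$p  (last char: 'p')
  sorted[3] = pqq$pp  (last char: 'p')
  sorted[4] = q$pppq  (last char: 'q')
  sorted[5] = qq$ppp  (last char: 'p')
Last column: q$ppqp
Original string S is at sorted index 1

Answer: q$ppqp
1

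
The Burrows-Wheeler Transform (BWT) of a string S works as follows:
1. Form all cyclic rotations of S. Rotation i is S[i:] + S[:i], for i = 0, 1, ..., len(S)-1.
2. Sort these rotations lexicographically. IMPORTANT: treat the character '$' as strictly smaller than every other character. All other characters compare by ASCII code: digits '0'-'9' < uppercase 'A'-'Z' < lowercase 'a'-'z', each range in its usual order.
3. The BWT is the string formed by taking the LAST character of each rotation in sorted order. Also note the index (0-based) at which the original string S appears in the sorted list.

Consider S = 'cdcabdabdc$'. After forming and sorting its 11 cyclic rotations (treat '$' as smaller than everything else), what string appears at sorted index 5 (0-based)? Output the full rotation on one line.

All 11 rotations (rotation i = S[i:]+S[:i]):
  rot[0] = cdcabdabdc$
  rot[1] = dcabdabdc$c
  rot[2] = cabdabdc$cd
  rot[3] = abdabdc$cdc
  rot[4] = bdabdc$cdca
  rot[5] = dabdc$cdcab
  rot[6] = abdc$cdcabd
  rot[7] = bdc$cdcabda
  rot[8] = dc$cdcabdab
  rot[9] = c$cdcabdabd
  rot[10] = $cdcabdabdc
Sorted (with $ < everything):
  sorted[0] = $cdcabdabdc
  sorted[1] = abdabdc$cdc
  sorted[2] = abdc$cdcabd
  sorted[3] = bdabdc$cdca
  sorted[4] = bdc$cdcabda
  sorted[5] = c$cdcabdabd
  sorted[6] = cabdabdc$cd
  sorted[7] = cdcabdabdc$
  sorted[8] = dabdc$cdcab
  sorted[9] = dc$cdcabdab
  sorted[10] = dcabdabdc$c
sorted[5] = c$cdcabdabd

Answer: c$cdcabdabd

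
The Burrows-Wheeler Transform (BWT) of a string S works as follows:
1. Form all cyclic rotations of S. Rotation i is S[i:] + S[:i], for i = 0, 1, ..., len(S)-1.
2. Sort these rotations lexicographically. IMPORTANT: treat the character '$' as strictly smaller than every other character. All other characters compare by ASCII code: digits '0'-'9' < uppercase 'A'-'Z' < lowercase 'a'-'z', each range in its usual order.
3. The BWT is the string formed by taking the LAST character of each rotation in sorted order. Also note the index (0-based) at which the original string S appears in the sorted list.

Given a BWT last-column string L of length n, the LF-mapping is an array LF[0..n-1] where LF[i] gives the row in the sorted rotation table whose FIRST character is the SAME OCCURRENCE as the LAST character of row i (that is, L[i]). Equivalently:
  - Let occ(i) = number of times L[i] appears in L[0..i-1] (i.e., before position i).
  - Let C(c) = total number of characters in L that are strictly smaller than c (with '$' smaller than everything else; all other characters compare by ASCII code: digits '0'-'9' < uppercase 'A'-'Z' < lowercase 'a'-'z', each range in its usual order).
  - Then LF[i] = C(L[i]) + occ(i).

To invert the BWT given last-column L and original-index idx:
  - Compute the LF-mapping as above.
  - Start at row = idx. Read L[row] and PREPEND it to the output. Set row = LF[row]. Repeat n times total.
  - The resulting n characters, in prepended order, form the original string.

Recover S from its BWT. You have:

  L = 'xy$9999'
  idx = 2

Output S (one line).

LF mapping: 5 6 0 1 2 3 4
Walk LF starting at row 2, prepending L[row]:
  step 1: row=2, L[2]='$', prepend. Next row=LF[2]=0
  step 2: row=0, L[0]='x', prepend. Next row=LF[0]=5
  step 3: row=5, L[5]='9', prepend. Next row=LF[5]=3
  step 4: row=3, L[3]='9', prepend. Next row=LF[3]=1
  step 5: row=1, L[1]='y', prepend. Next row=LF[1]=6
  step 6: row=6, L[6]='9', prepend. Next row=LF[6]=4
  step 7: row=4, L[4]='9', prepend. Next row=LF[4]=2
Reversed output: 99y99x$

Answer: 99y99x$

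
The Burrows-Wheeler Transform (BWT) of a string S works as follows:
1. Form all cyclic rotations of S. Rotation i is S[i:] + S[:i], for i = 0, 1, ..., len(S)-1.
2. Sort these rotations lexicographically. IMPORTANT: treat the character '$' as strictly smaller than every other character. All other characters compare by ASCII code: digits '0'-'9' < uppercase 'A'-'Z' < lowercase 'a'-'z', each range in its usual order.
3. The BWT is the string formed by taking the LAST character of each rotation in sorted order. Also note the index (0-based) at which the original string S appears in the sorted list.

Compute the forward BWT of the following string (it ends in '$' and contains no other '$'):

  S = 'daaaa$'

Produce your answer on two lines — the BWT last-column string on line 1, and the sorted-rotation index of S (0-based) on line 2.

Answer: aaaad$
5

Derivation:
All 6 rotations (rotation i = S[i:]+S[:i]):
  rot[0] = daaaa$
  rot[1] = aaaa$d
  rot[2] = aaa$da
  rot[3] = aa$daa
  rot[4] = a$daaa
  rot[5] = $daaaa
Sorted (with $ < everything):
  sorted[0] = $daaaa  (last char: 'a')
  sorted[1] = a$daaa  (last char: 'a')
  sorted[2] = aa$daa  (last char: 'a')
  sorted[3] = aaa$da  (last char: 'a')
  sorted[4] = aaaa$d  (last char: 'd')
  sorted[5] = daaaa$  (last char: '$')
Last column: aaaad$
Original string S is at sorted index 5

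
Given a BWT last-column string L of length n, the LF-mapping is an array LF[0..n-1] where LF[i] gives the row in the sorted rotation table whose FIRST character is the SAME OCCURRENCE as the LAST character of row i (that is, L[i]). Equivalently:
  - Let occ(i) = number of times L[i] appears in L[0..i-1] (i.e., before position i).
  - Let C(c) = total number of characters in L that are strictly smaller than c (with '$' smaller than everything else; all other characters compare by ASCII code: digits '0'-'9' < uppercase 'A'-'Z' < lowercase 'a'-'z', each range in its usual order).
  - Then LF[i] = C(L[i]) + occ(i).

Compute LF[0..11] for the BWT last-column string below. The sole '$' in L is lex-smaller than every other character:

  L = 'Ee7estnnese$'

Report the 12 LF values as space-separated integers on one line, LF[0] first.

Answer: 2 3 1 4 9 11 7 8 5 10 6 0

Derivation:
Char counts: '$':1, '7':1, 'E':1, 'e':4, 'n':2, 's':2, 't':1
C (first-col start): C('$')=0, C('7')=1, C('E')=2, C('e')=3, C('n')=7, C('s')=9, C('t')=11
L[0]='E': occ=0, LF[0]=C('E')+0=2+0=2
L[1]='e': occ=0, LF[1]=C('e')+0=3+0=3
L[2]='7': occ=0, LF[2]=C('7')+0=1+0=1
L[3]='e': occ=1, LF[3]=C('e')+1=3+1=4
L[4]='s': occ=0, LF[4]=C('s')+0=9+0=9
L[5]='t': occ=0, LF[5]=C('t')+0=11+0=11
L[6]='n': occ=0, LF[6]=C('n')+0=7+0=7
L[7]='n': occ=1, LF[7]=C('n')+1=7+1=8
L[8]='e': occ=2, LF[8]=C('e')+2=3+2=5
L[9]='s': occ=1, LF[9]=C('s')+1=9+1=10
L[10]='e': occ=3, LF[10]=C('e')+3=3+3=6
L[11]='$': occ=0, LF[11]=C('$')+0=0+0=0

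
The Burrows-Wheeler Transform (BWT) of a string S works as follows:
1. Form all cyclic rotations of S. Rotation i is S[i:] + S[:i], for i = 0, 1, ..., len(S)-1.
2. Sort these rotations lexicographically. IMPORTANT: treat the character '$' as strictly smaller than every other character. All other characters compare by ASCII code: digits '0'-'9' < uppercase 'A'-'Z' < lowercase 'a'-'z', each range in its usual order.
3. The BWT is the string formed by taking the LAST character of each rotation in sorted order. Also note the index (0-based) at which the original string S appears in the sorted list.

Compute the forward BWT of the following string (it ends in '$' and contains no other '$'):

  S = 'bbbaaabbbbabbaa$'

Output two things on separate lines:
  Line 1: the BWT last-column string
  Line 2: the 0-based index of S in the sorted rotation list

All 16 rotations (rotation i = S[i:]+S[:i]):
  rot[0] = bbbaaabbbbabbaa$
  rot[1] = bbaaabbbbabbaa$b
  rot[2] = baaabbbbabbaa$bb
  rot[3] = aaabbbbabbaa$bbb
  rot[4] = aabbbbabbaa$bbba
  rot[5] = abbbbabbaa$bbbaa
  rot[6] = bbbbabbaa$bbbaaa
  rot[7] = bbbabbaa$bbbaaab
  rot[8] = bbabbaa$bbbaaabb
  rot[9] = babbaa$bbbaaabbb
  rot[10] = abbaa$bbbaaabbbb
  rot[11] = bbaa$bbbaaabbbba
  rot[12] = baa$bbbaaabbbbab
  rot[13] = aa$bbbaaabbbbabb
  rot[14] = a$bbbaaabbbbabba
  rot[15] = $bbbaaabbbbabbaa
Sorted (with $ < everything):
  sorted[0] = $bbbaaabbbbabbaa  (last char: 'a')
  sorted[1] = a$bbbaaabbbbabba  (last char: 'a')
  sorted[2] = aa$bbbaaabbbbabb  (last char: 'b')
  sorted[3] = aaabbbbabbaa$bbb  (last char: 'b')
  sorted[4] = aabbbbabbaa$bbba  (last char: 'a')
  sorted[5] = abbaa$bbbaaabbbb  (last char: 'b')
  sorted[6] = abbbbabbaa$bbbaa  (last char: 'a')
  sorted[7] = baa$bbbaaabbbbab  (last char: 'b')
  sorted[8] = baaabbbbabbaa$bb  (last char: 'b')
  sorted[9] = babbaa$bbbaaabbb  (last char: 'b')
  sorted[10] = bbaa$bbbaaabbbba  (last char: 'a')
  sorted[11] = bbaaabbbbabbaa$b  (last char: 'b')
  sorted[12] = bbabbaa$bbbaaabb  (last char: 'b')
  sorted[13] = bbbaaabbbbabbaa$  (last char: '$')
  sorted[14] = bbbabbaa$bbbaaab  (last char: 'b')
  sorted[15] = bbbbabbaa$bbbaaa  (last char: 'a')
Last column: aabbababbbabb$ba
Original string S is at sorted index 13

Answer: aabbababbbabb$ba
13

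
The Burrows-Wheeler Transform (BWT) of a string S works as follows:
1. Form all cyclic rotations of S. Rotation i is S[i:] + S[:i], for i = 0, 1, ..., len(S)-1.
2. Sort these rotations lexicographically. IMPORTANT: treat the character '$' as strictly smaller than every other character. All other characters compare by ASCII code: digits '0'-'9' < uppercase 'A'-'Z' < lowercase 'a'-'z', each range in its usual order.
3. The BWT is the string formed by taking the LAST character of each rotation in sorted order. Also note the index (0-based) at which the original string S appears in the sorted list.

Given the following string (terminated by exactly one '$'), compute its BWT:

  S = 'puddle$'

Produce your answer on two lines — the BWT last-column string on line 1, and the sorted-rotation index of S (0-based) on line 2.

Answer: eudld$p
5

Derivation:
All 7 rotations (rotation i = S[i:]+S[:i]):
  rot[0] = puddle$
  rot[1] = uddle$p
  rot[2] = ddle$pu
  rot[3] = dle$pud
  rot[4] = le$pudd
  rot[5] = e$puddl
  rot[6] = $puddle
Sorted (with $ < everything):
  sorted[0] = $puddle  (last char: 'e')
  sorted[1] = ddle$pu  (last char: 'u')
  sorted[2] = dle$pud  (last char: 'd')
  sorted[3] = e$puddl  (last char: 'l')
  sorted[4] = le$pudd  (last char: 'd')
  sorted[5] = puddle$  (last char: '$')
  sorted[6] = uddle$p  (last char: 'p')
Last column: eudld$p
Original string S is at sorted index 5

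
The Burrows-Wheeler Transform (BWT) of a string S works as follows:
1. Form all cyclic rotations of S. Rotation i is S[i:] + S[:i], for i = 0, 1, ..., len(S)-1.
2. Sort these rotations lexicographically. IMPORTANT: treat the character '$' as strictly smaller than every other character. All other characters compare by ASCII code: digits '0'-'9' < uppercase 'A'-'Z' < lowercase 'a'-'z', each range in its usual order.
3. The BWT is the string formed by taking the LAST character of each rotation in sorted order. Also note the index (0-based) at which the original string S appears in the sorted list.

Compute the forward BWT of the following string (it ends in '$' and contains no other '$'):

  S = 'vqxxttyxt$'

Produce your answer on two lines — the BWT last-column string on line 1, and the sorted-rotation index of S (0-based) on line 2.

Answer: tvxxt$yxqt
5

Derivation:
All 10 rotations (rotation i = S[i:]+S[:i]):
  rot[0] = vqxxttyxt$
  rot[1] = qxxttyxt$v
  rot[2] = xxttyxt$vq
  rot[3] = xttyxt$vqx
  rot[4] = ttyxt$vqxx
  rot[5] = tyxt$vqxxt
  rot[6] = yxt$vqxxtt
  rot[7] = xt$vqxxtty
  rot[8] = t$vqxxttyx
  rot[9] = $vqxxttyxt
Sorted (with $ < everything):
  sorted[0] = $vqxxttyxt  (last char: 't')
  sorted[1] = qxxttyxt$v  (last char: 'v')
  sorted[2] = t$vqxxttyx  (last char: 'x')
  sorted[3] = ttyxt$vqxx  (last char: 'x')
  sorted[4] = tyxt$vqxxt  (last char: 't')
  sorted[5] = vqxxttyxt$  (last char: '$')
  sorted[6] = xt$vqxxtty  (last char: 'y')
  sorted[7] = xttyxt$vqx  (last char: 'x')
  sorted[8] = xxttyxt$vq  (last char: 'q')
  sorted[9] = yxt$vqxxtt  (last char: 't')
Last column: tvxxt$yxqt
Original string S is at sorted index 5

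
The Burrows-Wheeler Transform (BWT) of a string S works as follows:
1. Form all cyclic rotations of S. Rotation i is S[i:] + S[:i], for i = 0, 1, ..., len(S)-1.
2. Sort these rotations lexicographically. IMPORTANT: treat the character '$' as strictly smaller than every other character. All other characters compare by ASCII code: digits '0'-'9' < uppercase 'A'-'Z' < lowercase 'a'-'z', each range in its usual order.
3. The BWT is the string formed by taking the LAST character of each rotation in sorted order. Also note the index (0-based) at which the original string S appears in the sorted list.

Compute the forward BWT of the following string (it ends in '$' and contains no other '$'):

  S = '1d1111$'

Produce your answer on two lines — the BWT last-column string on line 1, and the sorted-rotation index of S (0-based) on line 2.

All 7 rotations (rotation i = S[i:]+S[:i]):
  rot[0] = 1d1111$
  rot[1] = d1111$1
  rot[2] = 1111$1d
  rot[3] = 111$1d1
  rot[4] = 11$1d11
  rot[5] = 1$1d111
  rot[6] = $1d1111
Sorted (with $ < everything):
  sorted[0] = $1d1111  (last char: '1')
  sorted[1] = 1$1d111  (last char: '1')
  sorted[2] = 11$1d11  (last char: '1')
  sorted[3] = 111$1d1  (last char: '1')
  sorted[4] = 1111$1d  (last char: 'd')
  sorted[5] = 1d1111$  (last char: '$')
  sorted[6] = d1111$1  (last char: '1')
Last column: 1111d$1
Original string S is at sorted index 5

Answer: 1111d$1
5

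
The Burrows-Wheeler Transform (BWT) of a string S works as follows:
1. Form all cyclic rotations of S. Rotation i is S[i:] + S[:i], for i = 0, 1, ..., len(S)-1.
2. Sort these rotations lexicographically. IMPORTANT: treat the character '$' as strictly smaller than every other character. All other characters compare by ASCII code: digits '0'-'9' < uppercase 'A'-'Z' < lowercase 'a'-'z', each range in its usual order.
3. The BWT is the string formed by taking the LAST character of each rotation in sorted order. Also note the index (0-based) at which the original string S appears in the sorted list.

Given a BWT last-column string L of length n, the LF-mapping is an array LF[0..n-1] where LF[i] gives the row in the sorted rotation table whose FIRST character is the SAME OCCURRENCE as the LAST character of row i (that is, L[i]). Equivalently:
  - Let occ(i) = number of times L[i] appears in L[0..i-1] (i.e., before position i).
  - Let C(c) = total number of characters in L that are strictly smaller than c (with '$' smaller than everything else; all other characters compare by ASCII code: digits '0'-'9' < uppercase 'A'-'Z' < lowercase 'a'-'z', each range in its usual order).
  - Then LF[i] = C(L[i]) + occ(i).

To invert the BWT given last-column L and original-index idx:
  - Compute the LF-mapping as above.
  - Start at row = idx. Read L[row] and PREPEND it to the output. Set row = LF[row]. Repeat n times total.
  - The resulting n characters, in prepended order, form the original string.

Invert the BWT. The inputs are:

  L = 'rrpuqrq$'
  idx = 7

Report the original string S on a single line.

Answer: uqrrpqr$

Derivation:
LF mapping: 4 5 1 7 2 6 3 0
Walk LF starting at row 7, prepending L[row]:
  step 1: row=7, L[7]='$', prepend. Next row=LF[7]=0
  step 2: row=0, L[0]='r', prepend. Next row=LF[0]=4
  step 3: row=4, L[4]='q', prepend. Next row=LF[4]=2
  step 4: row=2, L[2]='p', prepend. Next row=LF[2]=1
  step 5: row=1, L[1]='r', prepend. Next row=LF[1]=5
  step 6: row=5, L[5]='r', prepend. Next row=LF[5]=6
  step 7: row=6, L[6]='q', prepend. Next row=LF[6]=3
  step 8: row=3, L[3]='u', prepend. Next row=LF[3]=7
Reversed output: uqrrpqr$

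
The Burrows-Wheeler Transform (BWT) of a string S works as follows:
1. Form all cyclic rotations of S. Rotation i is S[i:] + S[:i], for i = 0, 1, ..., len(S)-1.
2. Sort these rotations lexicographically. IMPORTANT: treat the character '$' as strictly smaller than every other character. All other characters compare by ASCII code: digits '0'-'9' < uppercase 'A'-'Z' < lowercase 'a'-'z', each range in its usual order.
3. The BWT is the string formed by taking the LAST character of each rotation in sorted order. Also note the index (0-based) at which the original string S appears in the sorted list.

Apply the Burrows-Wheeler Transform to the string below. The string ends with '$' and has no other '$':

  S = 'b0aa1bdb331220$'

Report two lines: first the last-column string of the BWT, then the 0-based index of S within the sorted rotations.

All 15 rotations (rotation i = S[i:]+S[:i]):
  rot[0] = b0aa1bdb331220$
  rot[1] = 0aa1bdb331220$b
  rot[2] = aa1bdb331220$b0
  rot[3] = a1bdb331220$b0a
  rot[4] = 1bdb331220$b0aa
  rot[5] = bdb331220$b0aa1
  rot[6] = db331220$b0aa1b
  rot[7] = b331220$b0aa1bd
  rot[8] = 331220$b0aa1bdb
  rot[9] = 31220$b0aa1bdb3
  rot[10] = 1220$b0aa1bdb33
  rot[11] = 220$b0aa1bdb331
  rot[12] = 20$b0aa1bdb3312
  rot[13] = 0$b0aa1bdb33122
  rot[14] = $b0aa1bdb331220
Sorted (with $ < everything):
  sorted[0] = $b0aa1bdb331220  (last char: '0')
  sorted[1] = 0$b0aa1bdb33122  (last char: '2')
  sorted[2] = 0aa1bdb331220$b  (last char: 'b')
  sorted[3] = 1220$b0aa1bdb33  (last char: '3')
  sorted[4] = 1bdb331220$b0aa  (last char: 'a')
  sorted[5] = 20$b0aa1bdb3312  (last char: '2')
  sorted[6] = 220$b0aa1bdb331  (last char: '1')
  sorted[7] = 31220$b0aa1bdb3  (last char: '3')
  sorted[8] = 331220$b0aa1bdb  (last char: 'b')
  sorted[9] = a1bdb331220$b0a  (last char: 'a')
  sorted[10] = aa1bdb331220$b0  (last char: '0')
  sorted[11] = b0aa1bdb331220$  (last char: '$')
  sorted[12] = b331220$b0aa1bd  (last char: 'd')
  sorted[13] = bdb331220$b0aa1  (last char: '1')
  sorted[14] = db331220$b0aa1b  (last char: 'b')
Last column: 02b3a213ba0$d1b
Original string S is at sorted index 11

Answer: 02b3a213ba0$d1b
11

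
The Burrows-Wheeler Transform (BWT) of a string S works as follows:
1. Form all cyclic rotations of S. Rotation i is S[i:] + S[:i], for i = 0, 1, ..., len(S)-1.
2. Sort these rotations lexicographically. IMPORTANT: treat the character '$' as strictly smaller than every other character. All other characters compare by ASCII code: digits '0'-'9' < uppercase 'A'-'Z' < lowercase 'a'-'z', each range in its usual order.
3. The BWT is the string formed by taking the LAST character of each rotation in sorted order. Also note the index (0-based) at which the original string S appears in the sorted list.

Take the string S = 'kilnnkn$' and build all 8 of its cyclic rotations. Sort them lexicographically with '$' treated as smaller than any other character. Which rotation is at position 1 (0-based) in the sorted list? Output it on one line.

Answer: ilnnkn$k

Derivation:
All 8 rotations (rotation i = S[i:]+S[:i]):
  rot[0] = kilnnkn$
  rot[1] = ilnnkn$k
  rot[2] = lnnkn$ki
  rot[3] = nnkn$kil
  rot[4] = nkn$kiln
  rot[5] = kn$kilnn
  rot[6] = n$kilnnk
  rot[7] = $kilnnkn
Sorted (with $ < everything):
  sorted[0] = $kilnnkn
  sorted[1] = ilnnkn$k
  sorted[2] = kilnnkn$
  sorted[3] = kn$kilnn
  sorted[4] = lnnkn$ki
  sorted[5] = n$kilnnk
  sorted[6] = nkn$kiln
  sorted[7] = nnkn$kil
sorted[1] = ilnnkn$k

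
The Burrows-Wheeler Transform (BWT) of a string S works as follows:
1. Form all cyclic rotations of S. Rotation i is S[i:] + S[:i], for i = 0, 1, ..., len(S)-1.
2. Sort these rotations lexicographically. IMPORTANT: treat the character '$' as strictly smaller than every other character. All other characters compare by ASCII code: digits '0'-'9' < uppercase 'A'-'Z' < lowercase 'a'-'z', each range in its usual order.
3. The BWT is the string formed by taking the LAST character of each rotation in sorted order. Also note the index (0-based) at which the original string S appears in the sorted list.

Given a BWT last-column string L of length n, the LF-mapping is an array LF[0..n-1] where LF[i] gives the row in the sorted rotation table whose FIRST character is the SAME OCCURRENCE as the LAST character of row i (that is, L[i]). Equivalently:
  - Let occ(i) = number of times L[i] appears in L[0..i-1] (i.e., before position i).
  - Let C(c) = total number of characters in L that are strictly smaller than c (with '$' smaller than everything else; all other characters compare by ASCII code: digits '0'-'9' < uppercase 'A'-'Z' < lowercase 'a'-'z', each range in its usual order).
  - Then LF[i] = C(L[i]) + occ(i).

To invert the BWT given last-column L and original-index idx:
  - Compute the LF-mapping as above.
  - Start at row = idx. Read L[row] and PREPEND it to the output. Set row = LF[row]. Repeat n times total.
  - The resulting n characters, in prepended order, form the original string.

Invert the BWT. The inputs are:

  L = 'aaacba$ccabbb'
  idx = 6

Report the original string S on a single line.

Answer: baabcbcbcaaa$

Derivation:
LF mapping: 1 2 3 10 6 4 0 11 12 5 7 8 9
Walk LF starting at row 6, prepending L[row]:
  step 1: row=6, L[6]='$', prepend. Next row=LF[6]=0
  step 2: row=0, L[0]='a', prepend. Next row=LF[0]=1
  step 3: row=1, L[1]='a', prepend. Next row=LF[1]=2
  step 4: row=2, L[2]='a', prepend. Next row=LF[2]=3
  step 5: row=3, L[3]='c', prepend. Next row=LF[3]=10
  step 6: row=10, L[10]='b', prepend. Next row=LF[10]=7
  step 7: row=7, L[7]='c', prepend. Next row=LF[7]=11
  step 8: row=11, L[11]='b', prepend. Next row=LF[11]=8
  step 9: row=8, L[8]='c', prepend. Next row=LF[8]=12
  step 10: row=12, L[12]='b', prepend. Next row=LF[12]=9
  step 11: row=9, L[9]='a', prepend. Next row=LF[9]=5
  step 12: row=5, L[5]='a', prepend. Next row=LF[5]=4
  step 13: row=4, L[4]='b', prepend. Next row=LF[4]=6
Reversed output: baabcbcbcaaa$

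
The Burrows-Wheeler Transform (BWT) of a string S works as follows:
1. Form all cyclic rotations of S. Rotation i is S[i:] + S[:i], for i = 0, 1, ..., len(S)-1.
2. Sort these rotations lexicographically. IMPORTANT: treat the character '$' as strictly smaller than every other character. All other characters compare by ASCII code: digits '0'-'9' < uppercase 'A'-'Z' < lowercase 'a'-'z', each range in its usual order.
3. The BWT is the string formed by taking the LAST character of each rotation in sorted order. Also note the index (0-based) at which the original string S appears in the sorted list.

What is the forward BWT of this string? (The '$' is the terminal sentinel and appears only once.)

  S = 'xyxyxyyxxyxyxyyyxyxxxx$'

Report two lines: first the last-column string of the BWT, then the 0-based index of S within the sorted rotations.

Answer: xxxxyyy$xyyyyxyyxxxxxyx
7

Derivation:
All 23 rotations (rotation i = S[i:]+S[:i]):
  rot[0] = xyxyxyyxxyxyxyyyxyxxxx$
  rot[1] = yxyxyyxxyxyxyyyxyxxxx$x
  rot[2] = xyxyyxxyxyxyyyxyxxxx$xy
  rot[3] = yxyyxxyxyxyyyxyxxxx$xyx
  rot[4] = xyyxxyxyxyyyxyxxxx$xyxy
  rot[5] = yyxxyxyxyyyxyxxxx$xyxyx
  rot[6] = yxxyxyxyyyxyxxxx$xyxyxy
  rot[7] = xxyxyxyyyxyxxxx$xyxyxyy
  rot[8] = xyxyxyyyxyxxxx$xyxyxyyx
  rot[9] = yxyxyyyxyxxxx$xyxyxyyxx
  rot[10] = xyxyyyxyxxxx$xyxyxyyxxy
  rot[11] = yxyyyxyxxxx$xyxyxyyxxyx
  rot[12] = xyyyxyxxxx$xyxyxyyxxyxy
  rot[13] = yyyxyxxxx$xyxyxyyxxyxyx
  rot[14] = yyxyxxxx$xyxyxyyxxyxyxy
  rot[15] = yxyxxxx$xyxyxyyxxyxyxyy
  rot[16] = xyxxxx$xyxyxyyxxyxyxyyy
  rot[17] = yxxxx$xyxyxyyxxyxyxyyyx
  rot[18] = xxxx$xyxyxyyxxyxyxyyyxy
  rot[19] = xxx$xyxyxyyxxyxyxyyyxyx
  rot[20] = xx$xyxyxyyxxyxyxyyyxyxx
  rot[21] = x$xyxyxyyxxyxyxyyyxyxxx
  rot[22] = $xyxyxyyxxyxyxyyyxyxxxx
Sorted (with $ < everything):
  sorted[0] = $xyxyxyyxxyxyxyyyxyxxxx  (last char: 'x')
  sorted[1] = x$xyxyxyyxxyxyxyyyxyxxx  (last char: 'x')
  sorted[2] = xx$xyxyxyyxxyxyxyyyxyxx  (last char: 'x')
  sorted[3] = xxx$xyxyxyyxxyxyxyyyxyx  (last char: 'x')
  sorted[4] = xxxx$xyxyxyyxxyxyxyyyxy  (last char: 'y')
  sorted[5] = xxyxyxyyyxyxxxx$xyxyxyy  (last char: 'y')
  sorted[6] = xyxxxx$xyxyxyyxxyxyxyyy  (last char: 'y')
  sorted[7] = xyxyxyyxxyxyxyyyxyxxxx$  (last char: '$')
  sorted[8] = xyxyxyyyxyxxxx$xyxyxyyx  (last char: 'x')
  sorted[9] = xyxyyxxyxyxyyyxyxxxx$xy  (last char: 'y')
  sorted[10] = xyxyyyxyxxxx$xyxyxyyxxy  (last char: 'y')
  sorted[11] = xyyxxyxyxyyyxyxxxx$xyxy  (last char: 'y')
  sorted[12] = xyyyxyxxxx$xyxyxyyxxyxy  (last char: 'y')
  sorted[13] = yxxxx$xyxyxyyxxyxyxyyyx  (last char: 'x')
  sorted[14] = yxxyxyxyyyxyxxxx$xyxyxy  (last char: 'y')
  sorted[15] = yxyxxxx$xyxyxyyxxyxyxyy  (last char: 'y')
  sorted[16] = yxyxyyxxyxyxyyyxyxxxx$x  (last char: 'x')
  sorted[17] = yxyxyyyxyxxxx$xyxyxyyxx  (last char: 'x')
  sorted[18] = yxyyxxyxyxyyyxyxxxx$xyx  (last char: 'x')
  sorted[19] = yxyyyxyxxxx$xyxyxyyxxyx  (last char: 'x')
  sorted[20] = yyxxyxyxyyyxyxxxx$xyxyx  (last char: 'x')
  sorted[21] = yyxyxxxx$xyxyxyyxxyxyxy  (last char: 'y')
  sorted[22] = yyyxyxxxx$xyxyxyyxxyxyx  (last char: 'x')
Last column: xxxxyyy$xyyyyxyyxxxxxyx
Original string S is at sorted index 7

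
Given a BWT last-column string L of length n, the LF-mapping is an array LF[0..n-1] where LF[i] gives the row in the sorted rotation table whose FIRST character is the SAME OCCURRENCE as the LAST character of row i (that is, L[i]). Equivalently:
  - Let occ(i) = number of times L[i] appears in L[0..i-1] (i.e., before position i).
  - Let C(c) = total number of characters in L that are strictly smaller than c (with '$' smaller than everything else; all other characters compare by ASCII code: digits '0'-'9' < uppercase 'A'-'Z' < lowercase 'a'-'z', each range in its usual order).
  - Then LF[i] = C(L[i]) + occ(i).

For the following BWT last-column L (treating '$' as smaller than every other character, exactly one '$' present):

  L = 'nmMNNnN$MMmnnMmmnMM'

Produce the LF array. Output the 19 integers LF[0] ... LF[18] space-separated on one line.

Char counts: '$':1, 'M':6, 'N':3, 'm':4, 'n':5
C (first-col start): C('$')=0, C('M')=1, C('N')=7, C('m')=10, C('n')=14
L[0]='n': occ=0, LF[0]=C('n')+0=14+0=14
L[1]='m': occ=0, LF[1]=C('m')+0=10+0=10
L[2]='M': occ=0, LF[2]=C('M')+0=1+0=1
L[3]='N': occ=0, LF[3]=C('N')+0=7+0=7
L[4]='N': occ=1, LF[4]=C('N')+1=7+1=8
L[5]='n': occ=1, LF[5]=C('n')+1=14+1=15
L[6]='N': occ=2, LF[6]=C('N')+2=7+2=9
L[7]='$': occ=0, LF[7]=C('$')+0=0+0=0
L[8]='M': occ=1, LF[8]=C('M')+1=1+1=2
L[9]='M': occ=2, LF[9]=C('M')+2=1+2=3
L[10]='m': occ=1, LF[10]=C('m')+1=10+1=11
L[11]='n': occ=2, LF[11]=C('n')+2=14+2=16
L[12]='n': occ=3, LF[12]=C('n')+3=14+3=17
L[13]='M': occ=3, LF[13]=C('M')+3=1+3=4
L[14]='m': occ=2, LF[14]=C('m')+2=10+2=12
L[15]='m': occ=3, LF[15]=C('m')+3=10+3=13
L[16]='n': occ=4, LF[16]=C('n')+4=14+4=18
L[17]='M': occ=4, LF[17]=C('M')+4=1+4=5
L[18]='M': occ=5, LF[18]=C('M')+5=1+5=6

Answer: 14 10 1 7 8 15 9 0 2 3 11 16 17 4 12 13 18 5 6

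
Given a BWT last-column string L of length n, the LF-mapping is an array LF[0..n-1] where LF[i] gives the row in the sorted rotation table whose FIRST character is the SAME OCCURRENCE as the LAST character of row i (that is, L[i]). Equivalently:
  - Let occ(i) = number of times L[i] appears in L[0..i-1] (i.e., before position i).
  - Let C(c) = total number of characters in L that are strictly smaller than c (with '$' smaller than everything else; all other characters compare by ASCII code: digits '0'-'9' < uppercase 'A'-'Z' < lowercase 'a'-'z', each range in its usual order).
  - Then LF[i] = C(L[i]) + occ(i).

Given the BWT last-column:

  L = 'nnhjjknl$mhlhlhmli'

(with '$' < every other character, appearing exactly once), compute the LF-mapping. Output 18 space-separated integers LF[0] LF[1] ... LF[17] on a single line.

Char counts: '$':1, 'h':4, 'i':1, 'j':2, 'k':1, 'l':4, 'm':2, 'n':3
C (first-col start): C('$')=0, C('h')=1, C('i')=5, C('j')=6, C('k')=8, C('l')=9, C('m')=13, C('n')=15
L[0]='n': occ=0, LF[0]=C('n')+0=15+0=15
L[1]='n': occ=1, LF[1]=C('n')+1=15+1=16
L[2]='h': occ=0, LF[2]=C('h')+0=1+0=1
L[3]='j': occ=0, LF[3]=C('j')+0=6+0=6
L[4]='j': occ=1, LF[4]=C('j')+1=6+1=7
L[5]='k': occ=0, LF[5]=C('k')+0=8+0=8
L[6]='n': occ=2, LF[6]=C('n')+2=15+2=17
L[7]='l': occ=0, LF[7]=C('l')+0=9+0=9
L[8]='$': occ=0, LF[8]=C('$')+0=0+0=0
L[9]='m': occ=0, LF[9]=C('m')+0=13+0=13
L[10]='h': occ=1, LF[10]=C('h')+1=1+1=2
L[11]='l': occ=1, LF[11]=C('l')+1=9+1=10
L[12]='h': occ=2, LF[12]=C('h')+2=1+2=3
L[13]='l': occ=2, LF[13]=C('l')+2=9+2=11
L[14]='h': occ=3, LF[14]=C('h')+3=1+3=4
L[15]='m': occ=1, LF[15]=C('m')+1=13+1=14
L[16]='l': occ=3, LF[16]=C('l')+3=9+3=12
L[17]='i': occ=0, LF[17]=C('i')+0=5+0=5

Answer: 15 16 1 6 7 8 17 9 0 13 2 10 3 11 4 14 12 5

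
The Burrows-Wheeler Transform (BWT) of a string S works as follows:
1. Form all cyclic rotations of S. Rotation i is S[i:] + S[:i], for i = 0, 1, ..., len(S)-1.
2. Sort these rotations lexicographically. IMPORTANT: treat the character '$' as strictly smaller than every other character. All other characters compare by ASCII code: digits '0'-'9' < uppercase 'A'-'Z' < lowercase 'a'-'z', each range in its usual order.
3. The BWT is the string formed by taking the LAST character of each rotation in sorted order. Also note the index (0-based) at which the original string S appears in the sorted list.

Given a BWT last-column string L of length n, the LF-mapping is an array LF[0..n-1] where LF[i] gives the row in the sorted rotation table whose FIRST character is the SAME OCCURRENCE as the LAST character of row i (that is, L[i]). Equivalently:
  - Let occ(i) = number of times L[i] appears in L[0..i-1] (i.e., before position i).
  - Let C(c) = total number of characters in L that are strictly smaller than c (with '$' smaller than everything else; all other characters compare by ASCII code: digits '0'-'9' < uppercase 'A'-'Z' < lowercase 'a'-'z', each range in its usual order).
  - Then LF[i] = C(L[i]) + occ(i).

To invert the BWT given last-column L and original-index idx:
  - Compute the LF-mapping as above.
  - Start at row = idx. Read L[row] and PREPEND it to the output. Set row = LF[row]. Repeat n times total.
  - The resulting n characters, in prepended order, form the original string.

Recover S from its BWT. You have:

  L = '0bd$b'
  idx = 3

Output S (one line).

Answer: bdb0$

Derivation:
LF mapping: 1 2 4 0 3
Walk LF starting at row 3, prepending L[row]:
  step 1: row=3, L[3]='$', prepend. Next row=LF[3]=0
  step 2: row=0, L[0]='0', prepend. Next row=LF[0]=1
  step 3: row=1, L[1]='b', prepend. Next row=LF[1]=2
  step 4: row=2, L[2]='d', prepend. Next row=LF[2]=4
  step 5: row=4, L[4]='b', prepend. Next row=LF[4]=3
Reversed output: bdb0$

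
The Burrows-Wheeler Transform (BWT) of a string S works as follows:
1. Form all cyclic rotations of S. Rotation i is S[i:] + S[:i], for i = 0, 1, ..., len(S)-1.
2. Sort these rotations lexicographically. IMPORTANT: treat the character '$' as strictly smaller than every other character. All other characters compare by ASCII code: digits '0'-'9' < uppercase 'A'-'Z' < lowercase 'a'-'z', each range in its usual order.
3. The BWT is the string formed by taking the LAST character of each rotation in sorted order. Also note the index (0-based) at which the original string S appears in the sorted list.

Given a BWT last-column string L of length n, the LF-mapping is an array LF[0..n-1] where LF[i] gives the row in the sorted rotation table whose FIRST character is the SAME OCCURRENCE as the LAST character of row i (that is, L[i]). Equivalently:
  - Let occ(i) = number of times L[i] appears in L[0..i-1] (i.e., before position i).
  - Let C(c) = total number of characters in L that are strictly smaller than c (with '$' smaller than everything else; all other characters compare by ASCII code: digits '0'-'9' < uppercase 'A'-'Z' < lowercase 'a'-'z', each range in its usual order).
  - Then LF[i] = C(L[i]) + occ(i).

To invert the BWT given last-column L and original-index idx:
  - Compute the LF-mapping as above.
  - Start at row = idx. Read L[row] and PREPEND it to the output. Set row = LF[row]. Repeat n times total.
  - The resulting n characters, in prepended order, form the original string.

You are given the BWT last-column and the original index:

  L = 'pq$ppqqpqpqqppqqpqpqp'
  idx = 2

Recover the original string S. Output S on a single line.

LF mapping: 1 11 0 2 3 12 13 4 14 5 15 16 6 7 17 18 8 19 9 20 10
Walk LF starting at row 2, prepending L[row]:
  step 1: row=2, L[2]='$', prepend. Next row=LF[2]=0
  step 2: row=0, L[0]='p', prepend. Next row=LF[0]=1
  step 3: row=1, L[1]='q', prepend. Next row=LF[1]=11
  step 4: row=11, L[11]='q', prepend. Next row=LF[11]=16
  step 5: row=16, L[16]='p', prepend. Next row=LF[16]=8
  step 6: row=8, L[8]='q', prepend. Next row=LF[8]=14
  step 7: row=14, L[14]='q', prepend. Next row=LF[14]=17
  step 8: row=17, L[17]='q', prepend. Next row=LF[17]=19
  step 9: row=19, L[19]='q', prepend. Next row=LF[19]=20
  step 10: row=20, L[20]='p', prepend. Next row=LF[20]=10
  step 11: row=10, L[10]='q', prepend. Next row=LF[10]=15
  step 12: row=15, L[15]='q', prepend. Next row=LF[15]=18
  step 13: row=18, L[18]='p', prepend. Next row=LF[18]=9
  step 14: row=9, L[9]='p', prepend. Next row=LF[9]=5
  step 15: row=5, L[5]='q', prepend. Next row=LF[5]=12
  step 16: row=12, L[12]='p', prepend. Next row=LF[12]=6
  step 17: row=6, L[6]='q', prepend. Next row=LF[6]=13
  step 18: row=13, L[13]='p', prepend. Next row=LF[13]=7
  step 19: row=7, L[7]='p', prepend. Next row=LF[7]=4
  step 20: row=4, L[4]='p', prepend. Next row=LF[4]=3
  step 21: row=3, L[3]='p', prepend. Next row=LF[3]=2
Reversed output: ppppqpqppqqpqqqqpqqp$

Answer: ppppqpqppqqpqqqqpqqp$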